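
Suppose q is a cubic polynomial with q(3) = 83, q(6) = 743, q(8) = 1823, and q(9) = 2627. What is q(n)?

Write q(n) = an^3 + bn^2 + cn + d. Substituting each data point gives a linear system:
  27a + 9b + 3c + d = 83
  216a + 36b + 6c + d = 743
  512a + 64b + 8c + d = 1823
  729a + 81b + 9c + d = 2627
Solving the system yields a = 4, b = -4, c = 4, d = -1.
So q(n) = 4n^3 - 4n^2 + 4n - 1.
Check: q(9) = 2627. ✓

q(n) = 4n^3 - 4n^2 + 4n - 1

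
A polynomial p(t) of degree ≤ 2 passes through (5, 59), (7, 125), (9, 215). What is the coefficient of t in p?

-3

Write p(t) = at^2 + bt + c. Substituting each data point gives a linear system:
  25a + 5b + c = 59
  49a + 7b + c = 125
  81a + 9b + c = 215
Solving the system yields a = 3, b = -3, c = -1.
So p(t) = 3t^2 - 3t - 1.
The coefficient of t is -3.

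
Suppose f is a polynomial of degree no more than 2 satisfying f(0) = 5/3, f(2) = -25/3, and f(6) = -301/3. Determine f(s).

Write f(s) = as^2 + bs + c. Substituting each data point gives a linear system:
  c = 5/3
  4a + 2b + c = -25/3
  36a + 6b + c = -301/3
Solving the system yields a = -3, b = 1, c = 5/3.
So f(s) = -3s^2 + s + 5/3.
Check: f(6) = -301/3. ✓

f(s) = -3s^2 + s + 5/3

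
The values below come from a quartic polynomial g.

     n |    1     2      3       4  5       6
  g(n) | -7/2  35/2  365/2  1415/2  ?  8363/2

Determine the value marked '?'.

On equispaced nodes a degree-4 polynomial has vanishing fifth forward difference, so
  - g(1) + 5·g(2) - 10·g(3) + 10·g(4) - 5·g(5) + g(6) = 0.
Substituting the known values and solving for g(5):
  -5·g(5) = -19045/2
  g(5) = 3809/2.

3809/2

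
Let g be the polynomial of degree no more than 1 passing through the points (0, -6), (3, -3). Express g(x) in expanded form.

g(x) = x - 6

Write g(x) = ax + b. Substituting each data point gives a linear system:
  b = -6
  3a + b = -3
Solving the system yields a = 1, b = -6.
So g(x) = x - 6.
Check: g(3) = -3. ✓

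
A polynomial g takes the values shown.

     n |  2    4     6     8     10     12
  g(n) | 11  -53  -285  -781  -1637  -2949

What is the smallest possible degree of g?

3

Forward differences of the values at n = 2, 4, 6, 8, 10, 12:
  g  : 11  -53  -285  -781  -1637  -2949
  Δ  : -64  -232  -496  -856  -1312
  Δ^2: -168  -264  -360  -456
  Δ^3: -96  -96  -96
  Δ^4: 0  0
  Δ^5: 0
The third differences are constant (-96) and nonzero, while all higher differences vanish, so the minimal degree is 3.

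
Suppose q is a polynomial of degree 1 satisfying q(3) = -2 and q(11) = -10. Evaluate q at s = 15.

Write q(s) = as + b. Substituting each data point gives a linear system:
  3a + b = -2
  11a + b = -10
Solving the system yields a = -1, b = 1.
So q(s) = -s + 1.
Then q(15) = -14.

-14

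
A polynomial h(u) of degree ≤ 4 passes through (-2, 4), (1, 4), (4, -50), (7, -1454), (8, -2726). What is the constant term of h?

2

Write h(u) = au^4 + bu^3 + cu^2 + du + e. Substituting each data point gives a linear system:
  16a - 8b + 4c - 2d + e = 4
  a + b + c + d + e = 4
  256a + 64b + 16c + 4d + e = -50
  2401a + 343b + 49c + 7d + e = -1454
  4096a + 512b + 64c + 8d + e = -2726
Solving the system yields a = -1, b = 2, c = 6, d = -5, e = 2.
So h(u) = -u^4 + 2u^3 + 6u^2 - 5u + 2.
The constant term is 2.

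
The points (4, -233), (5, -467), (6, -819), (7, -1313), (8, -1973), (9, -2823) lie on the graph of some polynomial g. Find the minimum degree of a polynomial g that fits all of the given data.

Forward differences of the values at u = 4, 5, 6, 7, 8, 9:
  g  : -233  -467  -819  -1313  -1973  -2823
  Δ  : -234  -352  -494  -660  -850
  Δ^2: -118  -142  -166  -190
  Δ^3: -24  -24  -24
  Δ^4: 0  0
  Δ^5: 0
The third differences are constant (-24) and nonzero, while all higher differences vanish, so the minimal degree is 3.

3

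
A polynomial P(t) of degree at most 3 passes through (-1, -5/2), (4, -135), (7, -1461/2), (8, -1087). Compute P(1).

Using the Lagrange interpolation formula with nodes -1, 4, 7, 8:
  L_0(t) = (t - 4)(t - 7)(t - 8) / -360
  L_1(t) = (t + 1)(t - 7)(t - 8) / 60
  L_2(t) = (t + 1)(t - 4)(t - 8) / -24
  L_3(t) = (t + 1)(t - 4)(t - 7) / 36
Then P(t) = -5/2·L_0(t) - 135·L_1(t) - 1461/2·L_2(t) - 1087·L_3(t).
Expanding and collecting terms gives P(t) = -2t^3 - (3/2)t^2 + 4t + 1.
Evaluating at t = 1: P(1) = 3/2.

3/2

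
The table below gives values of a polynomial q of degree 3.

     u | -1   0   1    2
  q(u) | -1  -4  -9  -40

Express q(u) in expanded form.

Write q(u) = au^3 + bu^2 + cu + d. Substituting each data point gives a linear system:
  -a + b - c + d = -1
  d = -4
  a + b + c + d = -9
  8a + 4b + 2c + d = -40
Solving the system yields a = -4, b = -1, c = 0, d = -4.
So q(u) = -4u^3 - u^2 - 4.
Check: q(2) = -40. ✓

q(u) = -4u^3 - u^2 - 4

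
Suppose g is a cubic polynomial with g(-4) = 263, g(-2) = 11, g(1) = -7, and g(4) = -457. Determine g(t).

g(t) = -6t^3 - 6t^2 + 6t - 1

Write g(t) = at^3 + bt^2 + ct + d. Substituting each data point gives a linear system:
  -64a + 16b - 4c + d = 263
  -8a + 4b - 2c + d = 11
  a + b + c + d = -7
  64a + 16b + 4c + d = -457
Solving the system yields a = -6, b = -6, c = 6, d = -1.
So g(t) = -6t³ - 6t² + 6t - 1.
Check: g(-2) = 11. ✓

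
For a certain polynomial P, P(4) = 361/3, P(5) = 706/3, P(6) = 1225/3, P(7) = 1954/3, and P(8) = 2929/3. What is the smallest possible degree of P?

3

Divided differences on the nodes 4, 5, 6, 7, 8:
  order 0: 361/3  706/3  1225/3  1954/3  2929/3
  order 1: 115  173  243  325
  order 2: 29  35  41
  order 3: 2  2
  order 4: 0
The order-3 divided differences are all 2 (nonzero) and every higher order vanishes, so the data lies on a polynomial of degree exactly 3.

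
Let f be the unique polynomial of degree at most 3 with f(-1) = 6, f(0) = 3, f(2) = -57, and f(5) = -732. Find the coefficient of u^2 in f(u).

-4

Write f(u) = au^3 + bu^2 + cu + d. Substituting each data point gives a linear system:
  -a + b - c + d = 6
  d = 3
  8a + 4b + 2c + d = -57
  125a + 25b + 5c + d = -732
Solving the system yields a = -5, b = -4, c = -2, d = 3.
So f(u) = -5u³ - 4u² - 2u + 3.
The coefficient of u^2 is -4.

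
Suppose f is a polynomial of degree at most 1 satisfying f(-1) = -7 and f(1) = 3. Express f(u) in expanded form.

f(u) = 5u - 2

Write f(u) = au + b. Substituting each data point gives a linear system:
  -a + b = -7
  a + b = 3
Solving the system yields a = 5, b = -2.
So f(u) = 5u - 2.
Check: f(-1) = -7. ✓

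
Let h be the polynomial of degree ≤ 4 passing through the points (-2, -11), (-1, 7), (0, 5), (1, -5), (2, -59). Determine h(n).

h(n) = -2n^4 - 2n^3 - 2n^2 - 4n + 5

Write h(n) = an^4 + bn^3 + cn^2 + dn + e. Substituting each data point gives a linear system:
  16a - 8b + 4c - 2d + e = -11
  a - b + c - d + e = 7
  e = 5
  a + b + c + d + e = -5
  16a + 8b + 4c + 2d + e = -59
Solving the system yields a = -2, b = -2, c = -2, d = -4, e = 5.
So h(n) = -2n^4 - 2n^3 - 2n^2 - 4n + 5.
Check: h(1) = -5. ✓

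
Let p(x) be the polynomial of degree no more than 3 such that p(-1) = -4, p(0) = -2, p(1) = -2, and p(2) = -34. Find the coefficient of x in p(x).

Write p(x) = ax^3 + bx^2 + cx + d. Substituting each data point gives a linear system:
  -a + b - c + d = -4
  d = -2
  a + b + c + d = -2
  8a + 4b + 2c + d = -34
Solving the system yields a = -5, b = -1, c = 6, d = -2.
So p(x) = -5x^3 - x^2 + 6x - 2.
The coefficient of x is 6.

6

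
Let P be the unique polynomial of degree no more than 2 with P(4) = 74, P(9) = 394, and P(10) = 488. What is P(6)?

Using the Lagrange interpolation formula with nodes 4, 9, 10:
  L_0(u) = (u - 9)(u - 10) / 30
  L_1(u) = (u - 4)(u - 10) / -5
  L_2(u) = (u - 4)(u - 9) / 6
Then P(u) = 74·L_0(u) + 394·L_1(u) + 488·L_2(u).
Expanding and collecting terms gives P(u) = 5u^2 - u - 2.
Evaluating at u = 6: P(6) = 172.

172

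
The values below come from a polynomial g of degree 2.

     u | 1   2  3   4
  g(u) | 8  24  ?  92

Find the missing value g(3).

The 3 known points determine the degree-2 polynomial uniquely.
Write g(u) = au^2 + bu + c. Substituting each data point gives a linear system:
  a + b + c = 8
  4a + 2b + c = 24
  16a + 4b + c = 92
Solving the system yields a = 6, b = -2, c = 4.
So g(u) = 6u^2 - 2u + 4.
Then g(3) = 52.

52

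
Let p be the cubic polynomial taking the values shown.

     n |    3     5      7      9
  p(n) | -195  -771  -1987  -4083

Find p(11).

-7299

Using the Lagrange interpolation formula with nodes 3, 5, 7, 9:
  L_0(n) = (n - 5)(n - 7)(n - 9) / -48
  L_1(n) = (n - 3)(n - 7)(n - 9) / 16
  L_2(n) = (n - 3)(n - 5)(n - 9) / -16
  L_3(n) = (n - 3)(n - 5)(n - 7) / 48
Then p(n) = -195·L_0(n) - 771·L_1(n) - 1987·L_2(n) - 4083·L_3(n).
Expanding and collecting terms gives p(n) = -5n³ - 5n² - 3n - 6.
Evaluating at n = 11: p(11) = -7299.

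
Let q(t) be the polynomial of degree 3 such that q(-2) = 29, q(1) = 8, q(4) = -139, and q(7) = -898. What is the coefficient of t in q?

4

Write q(t) = at^3 + bt^2 + ct + d. Substituting each data point gives a linear system:
  -8a + 4b - 2c + d = 29
  a + b + c + d = 8
  64a + 16b + 4c + d = -139
  343a + 49b + 7c + d = -898
Solving the system yields a = -3, b = 2, c = 4, d = 5.
So q(t) = -3t^3 + 2t^2 + 4t + 5.
The coefficient of t is 4.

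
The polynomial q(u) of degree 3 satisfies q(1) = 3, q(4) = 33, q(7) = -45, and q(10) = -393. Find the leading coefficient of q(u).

Write q(u) = au^3 + bu^2 + cu + d. Substituting each data point gives a linear system:
  a + b + c + d = 3
  64a + 16b + 4c + d = 33
  343a + 49b + 7c + d = -45
  1000a + 100b + 10c + d = -393
Solving the system yields a = -1, b = 6, c = 1, d = -3.
So q(u) = -u³ + 6u² + u - 3.
The leading coefficient is -1.

-1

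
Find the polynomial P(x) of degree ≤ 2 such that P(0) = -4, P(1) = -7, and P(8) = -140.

Write P(x) = ax^2 + bx + c. Substituting each data point gives a linear system:
  c = -4
  a + b + c = -7
  64a + 8b + c = -140
Solving the system yields a = -2, b = -1, c = -4.
So P(x) = -2x^2 - x - 4.
Check: P(8) = -140. ✓

P(x) = -2x^2 - x - 4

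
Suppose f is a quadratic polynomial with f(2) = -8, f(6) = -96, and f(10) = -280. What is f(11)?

Write f(u) = au^2 + bu + c. Substituting each data point gives a linear system:
  4a + 2b + c = -8
  36a + 6b + c = -96
  100a + 10b + c = -280
Solving the system yields a = -3, b = 2, c = 0.
So f(u) = -3u^2 + 2u.
Then f(11) = -341.

-341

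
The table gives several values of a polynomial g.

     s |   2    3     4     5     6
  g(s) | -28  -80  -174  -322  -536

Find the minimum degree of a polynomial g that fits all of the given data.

3

Forward differences of the values at s = 2, 3, 4, 5, 6:
  g  : -28  -80  -174  -322  -536
  Δ  : -52  -94  -148  -214
  Δ^2: -42  -54  -66
  Δ^3: -12  -12
  Δ^4: 0
The third differences are constant (-12) and nonzero, while all higher differences vanish, so the minimal degree is 3.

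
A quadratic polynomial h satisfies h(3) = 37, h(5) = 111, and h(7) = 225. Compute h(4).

69

Using the Lagrange interpolation formula with nodes 3, 5, 7:
  L_0(x) = (x - 5)(x - 7) / 8
  L_1(x) = (x - 3)(x - 7) / -4
  L_2(x) = (x - 3)(x - 5) / 8
Then h(x) = 37·L_0(x) + 111·L_1(x) + 225·L_2(x).
Expanding and collecting terms gives h(x) = 5x² - 3x + 1.
Evaluating at x = 4: h(4) = 69.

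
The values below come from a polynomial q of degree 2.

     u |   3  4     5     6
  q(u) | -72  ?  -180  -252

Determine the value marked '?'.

-120

The 3 known points determine the degree-2 polynomial uniquely.
Write q(u) = au^2 + bu + c. Substituting each data point gives a linear system:
  9a + 3b + c = -72
  25a + 5b + c = -180
  36a + 6b + c = -252
Solving the system yields a = -6, b = -6, c = 0.
So q(u) = -6u^2 - 6u.
Then q(4) = -120.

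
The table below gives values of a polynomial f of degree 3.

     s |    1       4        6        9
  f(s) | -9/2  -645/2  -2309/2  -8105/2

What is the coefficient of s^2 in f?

4

Write f(s) = as^3 + bs^2 + cs + d. Substituting each data point gives a linear system:
  a + b + c + d = -9/2
  64a + 16b + 4c + d = -645/2
  216a + 36b + 6c + d = -2309/2
  729a + 81b + 9c + d = -8105/2
Solving the system yields a = -6, b = 4, c = 0, d = -5/2.
So f(s) = -6s^3 + 4s^2 - 5/2.
The coefficient of s^2 is 4.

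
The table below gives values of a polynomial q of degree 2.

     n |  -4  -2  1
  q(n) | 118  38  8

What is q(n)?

Write q(n) = an^2 + bn + c. Substituting each data point gives a linear system:
  16a - 4b + c = 118
  4a - 2b + c = 38
  a + b + c = 8
Solving the system yields a = 6, b = -4, c = 6.
So q(n) = 6n^2 - 4n + 6.
Check: q(1) = 8. ✓

q(n) = 6n^2 - 4n + 6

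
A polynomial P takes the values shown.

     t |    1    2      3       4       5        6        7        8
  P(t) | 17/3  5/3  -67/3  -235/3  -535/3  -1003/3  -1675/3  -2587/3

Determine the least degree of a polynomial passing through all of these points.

Forward differences of the values at t = 1, 2, 3, 4, 5, 6, 7, 8:
  P  : 17/3  5/3  -67/3  -235/3  -535/3  -1003/3  -1675/3  -2587/3
  Δ  : -4  -24  -56  -100  -156  -224  -304
  Δ^2: -20  -32  -44  -56  -68  -80
  Δ^3: -12  -12  -12  -12  -12
  Δ^4: 0  0  0  0
  Δ^5: 0  0  0
  Δ^6: 0  0
  Δ^7: 0
The third differences are constant (-12) and nonzero, while all higher differences vanish, so the minimal degree is 3.

3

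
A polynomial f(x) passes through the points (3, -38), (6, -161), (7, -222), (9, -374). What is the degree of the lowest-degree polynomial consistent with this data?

2

Divided differences on the nodes 3, 6, 7, 9:
  order 0: -38  -161  -222  -374
  order 1: -41  -61  -76
  order 2: -5  -5
  order 3: 0
The order-2 divided differences are all -5 (nonzero) and every higher order vanishes, so the data lies on a polynomial of degree exactly 2.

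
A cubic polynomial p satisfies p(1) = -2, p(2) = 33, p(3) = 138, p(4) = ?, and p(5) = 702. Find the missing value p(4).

349

The 4 known points determine the degree-3 polynomial uniquely.
Write p(t) = at^3 + bt^2 + ct + d. Substituting each data point gives a linear system:
  a + b + c + d = -2
  8a + 4b + 2c + d = 33
  27a + 9b + 3c + d = 138
  125a + 25b + 5c + d = 702
Solving the system yields a = 6, b = -1, c = -4, d = -3.
So p(t) = 6t^3 - t^2 - 4t - 3.
Then p(4) = 349.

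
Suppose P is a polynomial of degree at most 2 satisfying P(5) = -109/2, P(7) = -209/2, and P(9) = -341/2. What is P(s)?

Using the Lagrange interpolation formula with nodes 5, 7, 9:
  L_0(s) = (s - 7)(s - 9) / 8
  L_1(s) = (s - 5)(s - 9) / -4
  L_2(s) = (s - 5)(s - 7) / 8
Then P(s) = -109/2·L_0(s) - 209/2·L_1(s) - 341/2·L_2(s).
Expanding and collecting terms gives P(s) = -2s² - s + 1/2.
Check: P(9) = -341/2. ✓

P(s) = -2s^2 - s + 1/2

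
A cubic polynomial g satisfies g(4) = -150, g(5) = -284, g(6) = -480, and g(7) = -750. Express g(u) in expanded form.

g(u) = -2u^3 - u^2 - 3u + 6

Write g(u) = au^3 + bu^2 + cu + d. Substituting each data point gives a linear system:
  64a + 16b + 4c + d = -150
  125a + 25b + 5c + d = -284
  216a + 36b + 6c + d = -480
  343a + 49b + 7c + d = -750
Solving the system yields a = -2, b = -1, c = -3, d = 6.
So g(u) = -2u³ - u² - 3u + 6.
Check: g(4) = -150. ✓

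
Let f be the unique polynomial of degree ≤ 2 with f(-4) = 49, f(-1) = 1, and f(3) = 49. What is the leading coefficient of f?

Write f(t) = at^2 + bt + c. Substituting each data point gives a linear system:
  16a - 4b + c = 49
  a - b + c = 1
  9a + 3b + c = 49
Solving the system yields a = 4, b = 4, c = 1.
So f(t) = 4t^2 + 4t + 1.
The leading coefficient is 4.

4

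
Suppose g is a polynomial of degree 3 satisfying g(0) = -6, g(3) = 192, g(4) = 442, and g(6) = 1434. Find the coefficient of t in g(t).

0

Write g(t) = at^3 + bt^2 + ct + d. Substituting each data point gives a linear system:
  d = -6
  27a + 9b + 3c + d = 192
  64a + 16b + 4c + d = 442
  216a + 36b + 6c + d = 1434
Solving the system yields a = 6, b = 4, c = 0, d = -6.
So g(t) = 6t^3 + 4t^2 - 6.
The coefficient of t is 0.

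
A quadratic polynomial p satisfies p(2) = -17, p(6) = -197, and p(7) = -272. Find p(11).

Using the Lagrange interpolation formula with nodes 2, 6, 7:
  L_0(u) = (u - 6)(u - 7) / 20
  L_1(u) = (u - 2)(u - 7) / -4
  L_2(u) = (u - 2)(u - 6) / 5
Then p(u) = -17·L_0(u) - 197·L_1(u) - 272·L_2(u).
Expanding and collecting terms gives p(u) = -6u^2 + 3u + 1.
Evaluating at u = 11: p(11) = -692.

-692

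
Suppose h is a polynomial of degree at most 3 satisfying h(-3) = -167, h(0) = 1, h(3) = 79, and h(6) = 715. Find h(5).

401

Write h(u) = au^3 + bu^2 + cu + d. Substituting each data point gives a linear system:
  -27a + 9b - 3c + d = -167
  d = 1
  27a + 9b + 3c + d = 79
  216a + 36b + 6c + d = 715
Solving the system yields a = 4, b = -5, c = 5, d = 1.
So h(u) = 4u³ - 5u² + 5u + 1.
Then h(5) = 401.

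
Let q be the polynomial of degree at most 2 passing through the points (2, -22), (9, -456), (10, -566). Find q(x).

q(x) = -6x^2 + 4x - 6

Write q(x) = ax^2 + bx + c. Substituting each data point gives a linear system:
  4a + 2b + c = -22
  81a + 9b + c = -456
  100a + 10b + c = -566
Solving the system yields a = -6, b = 4, c = -6.
So q(x) = -6x^2 + 4x - 6.
Check: q(2) = -22. ✓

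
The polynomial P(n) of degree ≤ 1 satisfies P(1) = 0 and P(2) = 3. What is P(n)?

P(n) = 3n - 3

Write P(n) = an + b. Substituting each data point gives a linear system:
  a + b = 0
  2a + b = 3
Solving the system yields a = 3, b = -3.
So P(n) = 3n - 3.
Check: P(2) = 3. ✓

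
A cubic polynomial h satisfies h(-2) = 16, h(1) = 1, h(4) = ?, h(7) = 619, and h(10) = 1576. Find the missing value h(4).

148

On equispaced nodes a degree-3 polynomial has vanishing fourth forward difference, so
  h(-2) - 4·h(1) + 6·h(4) - 4·h(7) + h(10) = 0.
Substituting the known values and solving for h(4):
  6·h(4) = 888
  h(4) = 148.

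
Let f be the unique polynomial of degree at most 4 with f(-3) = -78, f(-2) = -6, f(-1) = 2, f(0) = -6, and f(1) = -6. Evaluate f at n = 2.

2

Write f(n) = an^4 + bn^3 + cn^2 + dn + e. Substituting each data point gives a linear system:
  81a - 27b + 9c - 3d + e = -78
  16a - 8b + 4c - 2d + e = -6
  a - b + c - d + e = 2
  e = -6
  a + b + c + d + e = -6
Solving the system yields a = -1, b = 2, c = 5, d = -6, e = -6.
So f(n) = -n⁴ + 2n³ + 5n² - 6n - 6.
Then f(2) = 2.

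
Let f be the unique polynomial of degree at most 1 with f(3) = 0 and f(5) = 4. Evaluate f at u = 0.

-6

Write f(u) = au + b. Substituting each data point gives a linear system:
  3a + b = 0
  5a + b = 4
Solving the system yields a = 2, b = -6.
So f(u) = 2u - 6.
Then f(0) = -6.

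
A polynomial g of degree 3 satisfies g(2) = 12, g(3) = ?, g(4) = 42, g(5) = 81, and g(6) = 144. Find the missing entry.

21

The 4 known points determine the degree-3 polynomial uniquely.
Write g(n) = an^3 + bn^2 + cn + d. Substituting each data point gives a linear system:
  8a + 4b + 2c + d = 12
  64a + 16b + 4c + d = 42
  125a + 25b + 5c + d = 81
  216a + 36b + 6c + d = 144
Solving the system yields a = 1, b = -3, c = 5, d = 6.
So g(n) = n^3 - 3n^2 + 5n + 6.
Then g(3) = 21.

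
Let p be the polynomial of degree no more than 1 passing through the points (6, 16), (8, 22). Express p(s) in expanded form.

p(s) = 3s - 2

Using the Lagrange interpolation formula with nodes 6, 8:
  L_0(s) = (s - 8) / -2
  L_1(s) = (s - 6) / 2
Then p(s) = 16·L_0(s) + 22·L_1(s).
Expanding and collecting terms gives p(s) = 3s - 2.
Check: p(6) = 16. ✓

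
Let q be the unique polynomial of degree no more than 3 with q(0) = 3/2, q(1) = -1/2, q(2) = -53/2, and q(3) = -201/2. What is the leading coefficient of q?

-4

Write q(x) = ax^3 + bx^2 + cx + d. Substituting each data point gives a linear system:
  d = 3/2
  a + b + c + d = -1/2
  8a + 4b + 2c + d = -53/2
  27a + 9b + 3c + d = -201/2
Solving the system yields a = -4, b = 0, c = 2, d = 3/2.
So q(x) = -4x^3 + 2x + 3/2.
The leading coefficient is -4.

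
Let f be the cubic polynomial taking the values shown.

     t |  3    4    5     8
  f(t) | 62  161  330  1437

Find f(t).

Using the Lagrange interpolation formula with nodes 3, 4, 5, 8:
  L_0(t) = (t - 4)(t - 5)(t - 8) / -10
  L_1(t) = (t - 3)(t - 5)(t - 8) / 4
  L_2(t) = (t - 3)(t - 4)(t - 8) / -6
  L_3(t) = (t - 3)(t - 4)(t - 5) / 60
Then f(t) = 62·L_0(t) + 161·L_1(t) + 330·L_2(t) + 1437·L_3(t).
Expanding and collecting terms gives f(t) = 3t^3 - t^2 - 5t + 5.
Check: f(5) = 330. ✓

f(t) = 3t^3 - t^2 - 5t + 5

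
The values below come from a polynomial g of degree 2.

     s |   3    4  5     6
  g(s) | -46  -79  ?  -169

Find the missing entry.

On equispaced nodes a degree-2 polynomial has vanishing third forward difference, so
  - g(3) + 3·g(4) - 3·g(5) + g(6) = 0.
Substituting the known values and solving for g(5):
  -3·g(5) = 360
  g(5) = -120.

-120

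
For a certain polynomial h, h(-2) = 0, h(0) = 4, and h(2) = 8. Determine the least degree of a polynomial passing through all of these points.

Forward differences of the values at n = -2, 0, 2:
  h  : 0  4  8
  Δ  : 4  4
  Δ^2: 0
The first differences are constant (4) and nonzero, while all higher differences vanish, so the minimal degree is 1.

1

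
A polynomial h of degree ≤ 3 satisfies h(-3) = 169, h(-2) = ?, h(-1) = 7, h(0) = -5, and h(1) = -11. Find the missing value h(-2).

The 4 known points determine the degree-3 polynomial uniquely.
Write h(n) = an^3 + bn^2 + cn + d. Substituting each data point gives a linear system:
  -27a + 9b - 3c + d = 169
  -a + b - c + d = 7
  d = -5
  a + b + c + d = -11
Solving the system yields a = -5, b = 3, c = -4, d = -5.
So h(n) = -5n^3 + 3n^2 - 4n - 5.
Then h(-2) = 55.

55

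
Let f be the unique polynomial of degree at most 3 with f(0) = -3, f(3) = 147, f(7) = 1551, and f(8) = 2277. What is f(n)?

Write f(n) = an^3 + bn^2 + cn + d. Substituting each data point gives a linear system:
  d = -3
  27a + 9b + 3c + d = 147
  343a + 49b + 7c + d = 1551
  512a + 64b + 8c + d = 2277
Solving the system yields a = 4, b = 3, c = 5, d = -3.
So f(n) = 4n^3 + 3n^2 + 5n - 3.
Check: f(0) = -3. ✓

f(n) = 4n^3 + 3n^2 + 5n - 3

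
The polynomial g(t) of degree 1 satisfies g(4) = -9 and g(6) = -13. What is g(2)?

-5

Using the Lagrange interpolation formula with nodes 4, 6:
  L_0(t) = (t - 6) / -2
  L_1(t) = (t - 4) / 2
Then g(t) = -9·L_0(t) - 13·L_1(t).
Expanding and collecting terms gives g(t) = -2t - 1.
Evaluating at t = 2: g(2) = -5.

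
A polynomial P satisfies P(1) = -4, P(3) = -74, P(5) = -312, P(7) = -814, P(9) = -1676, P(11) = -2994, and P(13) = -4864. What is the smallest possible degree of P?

3

Forward differences of the values at x = 1, 3, 5, 7, 9, 11, 13:
  P  : -4  -74  -312  -814  -1676  -2994  -4864
  Δ  : -70  -238  -502  -862  -1318  -1870
  Δ^2: -168  -264  -360  -456  -552
  Δ^3: -96  -96  -96  -96
  Δ^4: 0  0  0
  Δ^5: 0  0
  Δ^6: 0
The third differences are constant (-96) and nonzero, while all higher differences vanish, so the minimal degree is 3.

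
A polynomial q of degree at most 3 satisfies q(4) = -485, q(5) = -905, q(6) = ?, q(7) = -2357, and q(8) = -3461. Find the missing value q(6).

On equispaced nodes a degree-3 polynomial has vanishing fourth forward difference, so
  q(4) - 4·q(5) + 6·q(6) - 4·q(7) + q(8) = 0.
Substituting the known values and solving for q(6):
  6·q(6) = -9102
  q(6) = -1517.

-1517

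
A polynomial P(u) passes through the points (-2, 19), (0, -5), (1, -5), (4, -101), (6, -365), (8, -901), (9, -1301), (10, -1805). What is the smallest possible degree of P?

3

Divided differences on the nodes -2, 0, 1, 4, 6, 8, 9, 10:
  order 0: 19  -5  -5  -101  -365  -901  -1301  -1805
  order 1: -12  0  -32  -132  -268  -400  -504
  order 2: 4  -8  -20  -34  -44  -52
  order 3: -2  -2  -2  -2  -2
  order 4: 0  0  0  0
  order 5: 0  0  0
  order 6: 0  0
  order 7: 0
The order-3 divided differences are all -2 (nonzero) and every higher order vanishes, so the data lies on a polynomial of degree exactly 3.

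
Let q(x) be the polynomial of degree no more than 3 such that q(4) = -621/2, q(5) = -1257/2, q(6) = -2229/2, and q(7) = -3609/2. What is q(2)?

Forward differences of the values at x = 4, 5, 6, 7:
  q  : -621/2  -1257/2  -2229/2  -3609/2
  Δ  : -318  -486  -690
  Δ^2: -168  -204
  Δ^3: -36
The third differences are constant, confirming degree 3.
Interpolating (Newton forward form) and evaluating at x = 2 gives q(2) = -69/2.

-69/2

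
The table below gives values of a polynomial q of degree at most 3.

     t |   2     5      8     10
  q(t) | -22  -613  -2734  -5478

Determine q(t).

q(t) = -6t^3 + 5t^2 + 2t + 2

Write q(t) = at^3 + bt^2 + ct + d. Substituting each data point gives a linear system:
  8a + 4b + 2c + d = -22
  125a + 25b + 5c + d = -613
  512a + 64b + 8c + d = -2734
  1000a + 100b + 10c + d = -5478
Solving the system yields a = -6, b = 5, c = 2, d = 2.
So q(t) = -6t^3 + 5t^2 + 2t + 2.
Check: q(10) = -5478. ✓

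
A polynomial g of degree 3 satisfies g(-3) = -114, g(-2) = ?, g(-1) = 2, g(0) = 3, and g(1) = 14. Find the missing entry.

On equispaced nodes a degree-3 polynomial has vanishing fourth forward difference, so
  g(-3) - 4·g(-2) + 6·g(-1) - 4·g(0) + g(1) = 0.
Substituting the known values and solving for g(-2):
  -4·g(-2) = 100
  g(-2) = -25.

-25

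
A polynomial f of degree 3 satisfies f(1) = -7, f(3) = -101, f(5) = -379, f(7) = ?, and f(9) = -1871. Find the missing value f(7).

-937

On equispaced nodes a degree-3 polynomial has vanishing fourth forward difference, so
  f(1) - 4·f(3) + 6·f(5) - 4·f(7) + f(9) = 0.
Substituting the known values and solving for f(7):
  -4·f(7) = 3748
  f(7) = -937.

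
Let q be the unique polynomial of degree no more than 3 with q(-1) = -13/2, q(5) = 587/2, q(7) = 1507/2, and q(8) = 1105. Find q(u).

q(u) = 2u^3 + (1/2)u^2 + 6u + 1

Using the Lagrange interpolation formula with nodes -1, 5, 7, 8:
  L_0(u) = (u - 5)(u - 7)(u - 8) / -432
  L_1(u) = (u + 1)(u - 7)(u - 8) / 36
  L_2(u) = (u + 1)(u - 5)(u - 8) / -16
  L_3(u) = (u + 1)(u - 5)(u - 7) / 27
Then q(u) = -13/2·L_0(u) + 587/2·L_1(u) + 1507/2·L_2(u) + 1105·L_3(u).
Expanding and collecting terms gives q(u) = 2u^3 + (1/2)u^2 + 6u + 1.
Check: q(7) = 1507/2. ✓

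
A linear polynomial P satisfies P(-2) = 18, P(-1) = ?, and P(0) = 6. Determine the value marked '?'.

12

The 2 known points determine the degree-1 polynomial uniquely.
Write P(n) = an + b. Substituting each data point gives a linear system:
  -2a + b = 18
  b = 6
Solving the system yields a = -6, b = 6.
So P(n) = -6n + 6.
Then P(-1) = 12.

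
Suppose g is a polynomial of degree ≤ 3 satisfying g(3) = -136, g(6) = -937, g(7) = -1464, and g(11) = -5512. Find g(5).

Using the Lagrange interpolation formula with nodes 3, 6, 7, 11:
  L_0(n) = (n - 6)(n - 7)(n - 11) / -96
  L_1(n) = (n - 3)(n - 7)(n - 11) / 15
  L_2(n) = (n - 3)(n - 6)(n - 11) / -16
  L_3(n) = (n - 3)(n - 6)(n - 7) / 160
Then g(n) = -136·L_0(n) - 937·L_1(n) - 1464·L_2(n) - 5512·L_3(n).
Expanding and collecting terms gives g(n) = -4n^3 - n^2 - 6n - 1.
Evaluating at n = 5: g(5) = -556.

-556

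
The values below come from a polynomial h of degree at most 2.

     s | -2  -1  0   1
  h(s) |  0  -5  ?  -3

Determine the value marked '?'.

-6

The 3 known points determine the degree-2 polynomial uniquely.
Write h(s) = as^2 + bs + c. Substituting each data point gives a linear system:
  4a - 2b + c = 0
  a - b + c = -5
  a + b + c = -3
Solving the system yields a = 2, b = 1, c = -6.
So h(s) = 2s^2 + s - 6.
Then h(0) = -6.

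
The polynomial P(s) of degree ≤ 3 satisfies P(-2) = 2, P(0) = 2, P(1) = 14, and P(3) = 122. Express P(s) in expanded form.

P(s) = 2s^3 + 6s^2 + 4s + 2

Write P(s) = as^3 + bs^2 + cs + d. Substituting each data point gives a linear system:
  -8a + 4b - 2c + d = 2
  d = 2
  a + b + c + d = 14
  27a + 9b + 3c + d = 122
Solving the system yields a = 2, b = 6, c = 4, d = 2.
So P(s) = 2s^3 + 6s^2 + 4s + 2.
Check: P(0) = 2. ✓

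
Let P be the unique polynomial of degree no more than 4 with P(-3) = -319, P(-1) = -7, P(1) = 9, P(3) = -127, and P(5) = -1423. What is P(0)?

2

Write P(u) = au^4 + bu^3 + cu^2 + du + e. Substituting each data point gives a linear system:
  81a - 27b + 9c - 3d + e = -319
  a - b + c - d + e = -7
  a + b + c + d + e = 9
  81a + 27b + 9c + 3d + e = -127
  625a + 125b + 25c + 5d + e = -1423
Solving the system yields a = -3, b = 3, c = 2, d = 5, e = 2.
So P(u) = -3u^4 + 3u^3 + 2u^2 + 5u + 2.
Then P(0) = 2.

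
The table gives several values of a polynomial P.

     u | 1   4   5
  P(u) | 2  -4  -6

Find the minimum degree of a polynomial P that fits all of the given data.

1

Divided differences on the nodes 1, 4, 5:
  order 0: 2  -4  -6
  order 1: -2  -2
  order 2: 0
The order-1 divided differences are all -2 (nonzero) and every higher order vanishes, so the data lies on a polynomial of degree exactly 1.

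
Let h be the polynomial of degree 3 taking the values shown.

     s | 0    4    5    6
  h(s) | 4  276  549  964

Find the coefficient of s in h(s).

Write h(s) = as^3 + bs^2 + cs + d. Substituting each data point gives a linear system:
  d = 4
  64a + 16b + 4c + d = 276
  125a + 25b + 5c + d = 549
  216a + 36b + 6c + d = 964
Solving the system yields a = 5, b = -4, c = 4, d = 4.
So h(s) = 5s³ - 4s² + 4s + 4.
The coefficient of s is 4.

4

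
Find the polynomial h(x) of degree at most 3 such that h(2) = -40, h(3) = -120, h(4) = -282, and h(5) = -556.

h(x) = -5x^3 + 4x^2 - 5x - 6

Write h(x) = ax^3 + bx^2 + cx + d. Substituting each data point gives a linear system:
  8a + 4b + 2c + d = -40
  27a + 9b + 3c + d = -120
  64a + 16b + 4c + d = -282
  125a + 25b + 5c + d = -556
Solving the system yields a = -5, b = 4, c = -5, d = -6.
So h(x) = -5x^3 + 4x^2 - 5x - 6.
Check: h(3) = -120. ✓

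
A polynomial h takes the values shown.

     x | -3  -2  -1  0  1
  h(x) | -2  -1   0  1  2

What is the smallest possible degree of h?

1

Forward differences of the values at x = -3, -2, -1, 0, 1:
  h  : -2  -1  0  1  2
  Δ  : 1  1  1  1
  Δ^2: 0  0  0
  Δ^3: 0  0
  Δ^4: 0
The first differences are constant (1) and nonzero, while all higher differences vanish, so the minimal degree is 1.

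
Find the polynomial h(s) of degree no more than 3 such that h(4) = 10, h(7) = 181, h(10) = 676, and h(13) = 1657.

Write h(s) = as^3 + bs^2 + cs + d. Substituting each data point gives a linear system:
  64a + 16b + 4c + d = 10
  343a + 49b + 7c + d = 181
  1000a + 100b + 10c + d = 676
  2197a + 169b + 13c + d = 1657
Solving the system yields a = 1, b = -3, c = -3, d = 6.
So h(s) = s^3 - 3s^2 - 3s + 6.
Check: h(4) = 10. ✓

h(s) = s^3 - 3s^2 - 3s + 6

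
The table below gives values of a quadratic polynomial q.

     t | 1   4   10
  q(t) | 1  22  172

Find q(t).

Write q(t) = at^2 + bt + c. Substituting each data point gives a linear system:
  a + b + c = 1
  16a + 4b + c = 22
  100a + 10b + c = 172
Solving the system yields a = 2, b = -3, c = 2.
So q(t) = 2t^2 - 3t + 2.
Check: q(1) = 1. ✓

q(t) = 2t^2 - 3t + 2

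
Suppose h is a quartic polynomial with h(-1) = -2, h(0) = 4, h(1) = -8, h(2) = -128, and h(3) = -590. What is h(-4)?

-1388

Write h(x) = ax^4 + bx^3 + cx^2 + dx + e. Substituting each data point gives a linear system:
  a - b + c - d + e = -2
  e = 4
  a + b + c + d + e = -8
  16a + 8b + 4c + 2d + e = -128
  81a + 27b + 9c + 3d + e = -590
Solving the system yields a = -6, b = -3, c = -3, d = 0, e = 4.
So h(x) = -6x⁴ - 3x³ - 3x² + 4.
Then h(-4) = -1388.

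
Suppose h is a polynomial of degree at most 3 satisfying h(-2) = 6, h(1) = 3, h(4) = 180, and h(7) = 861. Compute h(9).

Forward differences of the values at s = -2, 1, 4, 7:
  h  : 6  3  180  861
  Δ  : -3  177  681
  Δ^2: 180  504
  Δ^3: 324
The third differences are constant, confirming degree 3.
Interpolating (Newton forward form) and evaluating at s = 9 gives h(9) = 1755.

1755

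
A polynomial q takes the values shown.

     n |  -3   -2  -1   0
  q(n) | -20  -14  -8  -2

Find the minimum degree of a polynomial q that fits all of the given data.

1

Forward differences of the values at n = -3, -2, -1, 0:
  q  : -20  -14  -8  -2
  Δ  : 6  6  6
  Δ^2: 0  0
  Δ^3: 0
The first differences are constant (6) and nonzero, while all higher differences vanish, so the minimal degree is 1.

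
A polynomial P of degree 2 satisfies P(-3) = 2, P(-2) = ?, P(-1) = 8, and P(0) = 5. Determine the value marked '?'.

7

The 3 known points determine the degree-2 polynomial uniquely.
Write P(n) = an^2 + bn + c. Substituting each data point gives a linear system:
  9a - 3b + c = 2
  a - b + c = 8
  c = 5
Solving the system yields a = -2, b = -5, c = 5.
So P(n) = -2n^2 - 5n + 5.
Then P(-2) = 7.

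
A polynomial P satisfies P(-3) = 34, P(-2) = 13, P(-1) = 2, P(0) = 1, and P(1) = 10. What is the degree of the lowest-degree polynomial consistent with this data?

Forward differences of the values at u = -3, -2, -1, 0, 1:
  P  : 34  13  2  1  10
  Δ  : -21  -11  -1  9
  Δ^2: 10  10  10
  Δ^3: 0  0
  Δ^4: 0
The second differences are constant (10) and nonzero, while all higher differences vanish, so the minimal degree is 2.

2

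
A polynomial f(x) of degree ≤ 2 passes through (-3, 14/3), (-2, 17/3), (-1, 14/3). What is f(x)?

Write f(x) = ax^2 + bx + c. Substituting each data point gives a linear system:
  9a - 3b + c = 14/3
  4a - 2b + c = 17/3
  a - b + c = 14/3
Solving the system yields a = -1, b = -4, c = 5/3.
So f(x) = -x² - 4x + 5/3.
Check: f(-3) = 14/3. ✓

f(x) = -x^2 - 4x + 5/3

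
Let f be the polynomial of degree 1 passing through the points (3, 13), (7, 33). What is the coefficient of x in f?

5

Write f(x) = ax + b. Substituting each data point gives a linear system:
  3a + b = 13
  7a + b = 33
Solving the system yields a = 5, b = -2.
So f(x) = 5x - 2.
The leading coefficient is 5.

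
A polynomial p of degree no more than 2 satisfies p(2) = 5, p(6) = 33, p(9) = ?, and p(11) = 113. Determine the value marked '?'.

75

The 3 known points determine the degree-2 polynomial uniquely.
Write p(s) = as^2 + bs + c. Substituting each data point gives a linear system:
  4a + 2b + c = 5
  36a + 6b + c = 33
  121a + 11b + c = 113
Solving the system yields a = 1, b = -1, c = 3.
So p(s) = s² - s + 3.
Then p(9) = 75.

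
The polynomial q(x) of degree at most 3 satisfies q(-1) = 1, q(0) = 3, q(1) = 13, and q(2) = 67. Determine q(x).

q(x) = 6x^3 + 4x^2 + 3

Write q(x) = ax^3 + bx^2 + cx + d. Substituting each data point gives a linear system:
  -a + b - c + d = 1
  d = 3
  a + b + c + d = 13
  8a + 4b + 2c + d = 67
Solving the system yields a = 6, b = 4, c = 0, d = 3.
So q(x) = 6x^3 + 4x^2 + 3.
Check: q(1) = 13. ✓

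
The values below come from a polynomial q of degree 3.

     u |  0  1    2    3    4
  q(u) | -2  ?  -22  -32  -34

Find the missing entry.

-10

On equispaced nodes a degree-3 polynomial has vanishing fourth forward difference, so
  q(0) - 4·q(1) + 6·q(2) - 4·q(3) + q(4) = 0.
Substituting the known values and solving for q(1):
  -4·q(1) = 40
  q(1) = -10.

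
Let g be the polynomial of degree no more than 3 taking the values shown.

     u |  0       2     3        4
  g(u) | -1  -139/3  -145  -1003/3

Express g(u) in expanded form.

Using the Lagrange interpolation formula with nodes 0, 2, 3, 4:
  L_0(u) = (u - 2)(u - 3)(u - 4) / -24
  L_1(u) = u(u - 3)(u - 4) / 4
  L_2(u) = u(u - 2)(u - 4) / -3
  L_3(u) = u(u - 2)(u - 3) / 8
Then g(u) = -1·L_0(u) - 139/3·L_1(u) - 145·L_2(u) - 1003/3·L_3(u).
Expanding and collecting terms gives g(u) = -5u^3 - (1/3)u^2 - 2u - 1.
Check: g(2) = -139/3. ✓

g(u) = -5u^3 - (1/3)u^2 - 2u - 1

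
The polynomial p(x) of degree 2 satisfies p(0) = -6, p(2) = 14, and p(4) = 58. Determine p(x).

Write p(x) = ax^2 + bx + c. Substituting each data point gives a linear system:
  c = -6
  4a + 2b + c = 14
  16a + 4b + c = 58
Solving the system yields a = 3, b = 4, c = -6.
So p(x) = 3x² + 4x - 6.
Check: p(4) = 58. ✓

p(x) = 3x^2 + 4x - 6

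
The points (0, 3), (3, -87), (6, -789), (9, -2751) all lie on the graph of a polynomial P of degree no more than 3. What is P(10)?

-3797

Forward differences of the values at t = 0, 3, 6, 9:
  P  : 3  -87  -789  -2751
  Δ  : -90  -702  -1962
  Δ^2: -612  -1260
  Δ^3: -648
The third differences are constant, confirming degree 3.
Interpolating (Newton forward form) and evaluating at t = 10 gives P(10) = -3797.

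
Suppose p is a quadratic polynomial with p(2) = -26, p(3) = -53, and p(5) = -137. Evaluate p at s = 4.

-90

Write p(s) = as^2 + bs + c. Substituting each data point gives a linear system:
  4a + 2b + c = -26
  9a + 3b + c = -53
  25a + 5b + c = -137
Solving the system yields a = -5, b = -2, c = -2.
So p(s) = -5s^2 - 2s - 2.
Then p(4) = -90.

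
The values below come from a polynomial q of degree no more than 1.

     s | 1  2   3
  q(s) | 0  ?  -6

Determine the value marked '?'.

-3

On equispaced nodes a degree-1 polynomial has vanishing second forward difference, so
  q(1) - 2·q(2) + q(3) = 0.
Substituting the known values and solving for q(2):
  -2·q(2) = 6
  q(2) = -3.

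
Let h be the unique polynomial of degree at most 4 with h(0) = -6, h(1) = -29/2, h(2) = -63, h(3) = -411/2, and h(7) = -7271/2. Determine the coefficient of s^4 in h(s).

Write h(s) = as^4 + bs^3 + cs^2 + ds + e. Substituting each data point gives a linear system:
  e = -6
  a + b + c + d + e = -29/2
  16a + 8b + 4c + 2d + e = -63
  81a + 27b + 9c + 3d + e = -411/2
  2401a + 343b + 49c + 7d + e = -7271/2
Solving the system yields a = -1, b = -3, c = -4, d = -1/2, e = -6.
So h(s) = -s⁴ - 3s³ - 4s² - (1/2)s - 6.
The leading coefficient is -1.

-1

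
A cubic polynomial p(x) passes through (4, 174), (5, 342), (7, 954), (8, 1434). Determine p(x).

Write p(x) = ax^3 + bx^2 + cx + d. Substituting each data point gives a linear system:
  64a + 16b + 4c + d = 174
  125a + 25b + 5c + d = 342
  343a + 49b + 7c + d = 954
  512a + 64b + 8c + d = 1434
Solving the system yields a = 3, b = -2, c = 3, d = 2.
So p(x) = 3x^3 - 2x^2 + 3x + 2.
Check: p(5) = 342. ✓

p(x) = 3x^3 - 2x^2 + 3x + 2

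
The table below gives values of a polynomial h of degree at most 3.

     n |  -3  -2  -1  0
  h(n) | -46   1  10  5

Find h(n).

Using the Lagrange interpolation formula with nodes -3, -2, -1, 0:
  L_0(n) = (n + 2)(n + 1)n / -6
  L_1(n) = (n + 3)(n + 1)n / 2
  L_2(n) = (n + 3)(n + 2)n / -2
  L_3(n) = (n + 3)(n + 2)(n + 1) / 6
Then h(n) = -46·L_0(n) + 1·L_1(n) + 10·L_2(n) + 5·L_3(n).
Expanding and collecting terms gives h(n) = 4n^3 + 5n^2 - 4n + 5.
Check: h(-1) = 10. ✓

h(n) = 4n^3 + 5n^2 - 4n + 5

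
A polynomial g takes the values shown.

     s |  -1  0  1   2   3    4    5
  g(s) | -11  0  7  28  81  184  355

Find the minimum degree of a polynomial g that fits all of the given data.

3

Forward differences of the values at s = -1, 0, 1, 2, 3, 4, 5:
  g  : -11  0  7  28  81  184  355
  Δ  : 11  7  21  53  103  171
  Δ^2: -4  14  32  50  68
  Δ^3: 18  18  18  18
  Δ^4: 0  0  0
  Δ^5: 0  0
  Δ^6: 0
The third differences are constant (18) and nonzero, while all higher differences vanish, so the minimal degree is 3.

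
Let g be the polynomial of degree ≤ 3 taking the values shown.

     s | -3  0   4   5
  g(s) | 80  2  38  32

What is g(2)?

Write g(s) = as^3 + bs^2 + cs + d. Substituting each data point gives a linear system:
  -27a + 9b - 3c + d = 80
  d = 2
  64a + 16b + 4c + d = 38
  125a + 25b + 5c + d = 32
Solving the system yields a = -1, b = 6, c = 1, d = 2.
So g(s) = -s^3 + 6s^2 + s + 2.
Then g(2) = 20.

20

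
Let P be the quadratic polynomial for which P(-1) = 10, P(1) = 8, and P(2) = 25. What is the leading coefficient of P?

6

Write P(t) = at^2 + bt + c. Substituting each data point gives a linear system:
  a - b + c = 10
  a + b + c = 8
  4a + 2b + c = 25
Solving the system yields a = 6, b = -1, c = 3.
So P(t) = 6t^2 - t + 3.
The leading coefficient is 6.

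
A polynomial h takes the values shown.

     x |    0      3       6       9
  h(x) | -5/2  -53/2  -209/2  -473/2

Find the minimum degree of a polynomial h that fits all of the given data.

Forward differences of the values at x = 0, 3, 6, 9:
  h  : -5/2  -53/2  -209/2  -473/2
  Δ  : -24  -78  -132
  Δ^2: -54  -54
  Δ^3: 0
The second differences are constant (-54) and nonzero, while all higher differences vanish, so the minimal degree is 2.

2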